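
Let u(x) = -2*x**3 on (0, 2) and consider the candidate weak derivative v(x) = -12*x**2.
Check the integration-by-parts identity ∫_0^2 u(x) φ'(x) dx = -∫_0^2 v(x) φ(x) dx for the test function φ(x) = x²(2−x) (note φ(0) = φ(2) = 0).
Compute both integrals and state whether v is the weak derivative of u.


LHS = 64/5, RHS = 128/5. No, v is not the weak derivative of u.

u(x) = -2*x**3, classical derivative u'(x) = -6*x**2.
φ(x) = x²(2−x), so φ'(x) = x*(4 - 3*x).
Note φ(0) = φ(2) = 0, so the boundary term u·φ vanishes.
LHS = ∫_0^2 u(x) φ'(x) dx = ∫_0^2 (6*x^5 - 8*x^4) dx. Term by term:
  ∫_0^2 6*x^5 dx = 64;  ∫_0^2 -8*x^4 dx = -256/5.
Sum: 64 − 256/5 = 64/5.
So LHS = 64/5.
∫_0^2 v(x) φ(x) dx = ∫_0^2 (12*x^5 - 24*x^4) dx. Term by term:
  ∫_0^2 12*x^5 dx = 128;  ∫_0^2 -24*x^4 dx = -768/5.
Sum: 128 − 768/5 = -128/5.
So RHS = -∫_0^2 v(x) φ(x) dx = 128/5.
LHS − RHS = -64/5 ≠ 0, so the identity fails.
(For a valid weak derivative the identity must hold for EVERY test function, in particular this one. The failure shows v is NOT the weak derivative of u.)
Correct weak derivative would be u'(x) = -6*x**2.


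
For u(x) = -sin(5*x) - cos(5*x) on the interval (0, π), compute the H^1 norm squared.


||u||_{H^1(0,π)}^2 = 26*π

u'(x) = 5*sin(5*x) - 5*cos(5*x).
Expand u² and (u')² and integrate term by term on (0, π), using: for integers n ≥ 1, ∫_0^π sin²(nx) dx = ∫_0^π cos²(nx) dx = π/2; for n ≠ n', ∫_0^π sin(nx)sin(n'x) dx = ∫_0^π cos(nx)cos(n'x) dx = 0; and by product-to-sum, ∫_0^π sin(nx)cos(n'x) dx = ½∫_0^π [sin((n+n')x) + sin((n−n')x)] dx, which is 0 when n+n' is even and 2n/(n²−n'²) when n+n' is odd (it need not vanish on (0, π)).
  u² squared terms: (-1)²·∫cos(5x)² dx = 1·π/2 = π/2;  (-1)²·∫sin(5x)² dx = 1·π/2 = π/2.
  u² cross terms: 2·(-1)·(-1)·∫cos(5x)·sin(5x) dx = 2·(0) = 0.
  So ∫_0^π u² dx = π/2 + π/2 + 0 = π.
  (u')² squared terms: (-5)²·∫cos(5x)² dx = 25·π/2 = 25*π/2;  (5)²·∫sin(5x)² dx = 25·π/2 = 25*π/2.
  (u')² cross terms: 2·(-5)·(5)·∫cos(5x)·sin(5x) dx = -50·(0) = 0.
  So ∫_0^π (u')² dx = 25*π/2 + 25*π/2 + 0 = 25*π.
||u||_{H^1}^2 = (π) + (25*π) = 26*π.


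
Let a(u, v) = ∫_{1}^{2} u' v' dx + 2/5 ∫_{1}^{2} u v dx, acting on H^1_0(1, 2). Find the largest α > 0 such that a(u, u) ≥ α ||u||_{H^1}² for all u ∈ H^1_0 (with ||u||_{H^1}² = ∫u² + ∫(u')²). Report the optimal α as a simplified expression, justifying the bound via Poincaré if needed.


α = (2/5 + π^2)/(1 + π^2)

Coercivity of a(·,·) on H^1_0(1, 2) means a(u, u) ≥ α ||u||_{H^1}² for every u ∈ H^1_0.
The interval has length L = 1, and Poincaré/coercivity depend only on L. Here a(u, u) = ∫(u')² + (2/5)·∫u².
Here 0 < c = 2/5 < 1. The condition a(u,u) ≥ α||u||_{H^1}² reads (1−α)∫(u')² ≥ (α−c)∫u². Any admissible α is ≤ 1 (rapidly oscillating u have ∫u²/∫(u')² → 0), and α = 1 would force 0 ≥ (1−c)∫u², impossible since c < 1; so 1−α > 0. By the sharp Poincaré inequality on H^1_0 of an interval of length L, ∫(u')² ≥ (π/L)²∫u² with equality for the first sine mode sin(π(x−x₀)/L) (x₀ the left endpoint), so the inequality holds for all u iff (1−α)(π/L)² ≥ α − c, i.e. α ≤ ((π/L)² + c)/((π/L)² + 1) = (1 + c(L/π)²)/(1 + (L/π)²). With (π/L)² = π^2 and c = 2/5, the largest admissible constant is α = ((π/L)² + c)/((π/L)² + 1).
Simplifying, α = (2/5 + π^2)/(1 + π^2).


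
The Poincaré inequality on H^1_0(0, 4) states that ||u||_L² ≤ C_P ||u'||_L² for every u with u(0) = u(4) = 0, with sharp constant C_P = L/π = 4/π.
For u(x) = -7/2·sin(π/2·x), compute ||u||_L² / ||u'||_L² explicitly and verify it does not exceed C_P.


||u||_L² / ||u'||_L² = 2/π < C_P = 4/π.

u(x) = -7/2·sin(π/2·x), so u'(x) = -7*π*cos(π*x/2)/4.
Writing u(x) = A·sin(kπx/L) with A = -7/2 and k = 2, use ∫_0^L sin²(kπx/L) dx = L/2 and ∫_0^L cos²(kπx/L) dx = L/2.
u² = 49/4·sin²(π/2·x) and (u')² = 49*π^2/16·cos²(π/2·x), and each of sin², cos² integrates to L/2 = 2 over (0, 4).
∫_0^4 u² dx = 49/2, so ||u||_L² = 7*sqrt(2)/2.
∫_0^4 (u')² dx = 49*π^2/8, so ||u'||_L² = 7*sqrt(2)*π/4.
Ratio ||u||_L² / ||u'||_L² = 2/π.
Sharp Poincaré constant on H^1_0(0, 4) is C_P = L/π = 4/π, achieved by sin(π/4·x).
This is the k = 2 harmonic; the ratio L/(kπ) is strictly less than C_P = L/π, consistent with the sharp inequality ||u||_L² ≤ C_P ||u'||_L².


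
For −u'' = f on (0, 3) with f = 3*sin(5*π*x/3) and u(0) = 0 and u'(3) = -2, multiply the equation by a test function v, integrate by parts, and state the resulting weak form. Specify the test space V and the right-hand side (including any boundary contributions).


V = {v ∈ H^1(0, 3) : v(0) = 0} (test functions vanish at x = 0 where u is specified); weak form: ∫_0^3 u'v' dx = ∫_0^3 (3*sin(5*π*x/3)) v dx − 2·v(3) for all v ∈ V.

Multiply both sides by a test function v and integrate from 0 to 3:
  ∫_0^3 −u''(x) v(x) dx = ∫_0^3 f(x) v(x) dx.
Integrate the LHS by parts once:
  ∫_0^3 −u'' v dx = −[u'(x) v(x)]_0^3 + ∫_0^3 u'(x) v'(x) dx.
Thus ∫_0^3 u'(x) v'(x) dx = ∫_0^3 f(x) v(x) dx + [u'(x) v(x)]_0^3.
Choose V so that boundary terms are either known or forced to vanish.
Mixed BC: u(0) = 0 (Dirichlet) and u'(3) = -2 (Neumann). Define V = {v ∈ H^1(0, 3) : v(0) = 0}. Then [u' v]_0^3 = u'(3)·v(3) − u'(0)·0 = − 2·v(3).
Weak formulation: find u (satisfying any essential BC) such that ∫_0^3 u'(x) v'(x) dx = ∫_0^3 f v dx − 2·v(3) for all v ∈ V (Dirichlet at 0 absorbed into V; Neumann datum at x = 3 contributes the boundary term).
Substituting f(x) = 3*sin(5*π*x/3), the right-hand side is ∫_0^3 (3*sin(5*π*x/3)) v dx − 2·v(3).


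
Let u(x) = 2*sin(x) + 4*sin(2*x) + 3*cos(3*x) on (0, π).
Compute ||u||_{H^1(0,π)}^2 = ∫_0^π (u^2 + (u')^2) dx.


||u||_{H^1(0,π)}^2 = -192 + 89*π

u'(x) = -9*sin(3*x) + 2*cos(x) + 8*cos(2*x).
Expand u² and (u')² and integrate term by term on (0, π), using: for integers n ≥ 1, ∫_0^π sin²(nx) dx = ∫_0^π cos²(nx) dx = π/2; for n ≠ n', ∫_0^π sin(nx)sin(n'x) dx = ∫_0^π cos(nx)cos(n'x) dx = 0; and by product-to-sum, ∫_0^π sin(nx)cos(n'x) dx = ½∫_0^π [sin((n+n')x) + sin((n−n')x)] dx, which is 0 when n+n' is even and 2n/(n²−n'²) when n+n' is odd (it need not vanish on (0, π)).
  u² squared terms: (2)²·∫sin(x)² dx = 4·π/2 = 2*π;  (3)²·∫cos(3x)² dx = 9·π/2 = 9*π/2;  (4)²·∫sin(2x)² dx = 16·π/2 = 8*π.
  u² cross terms: 2·(2)·(3)·∫sin(x)·cos(3x) dx = 12·(0) = 0;  2·(2)·(4)·∫sin(x)·sin(2x) dx = 16·(0) = 0;  2·(3)·(4)·∫cos(3x)·sin(2x) dx = 24·(-4/5) = -96/5.
  So ∫_0^π u² dx = 2*π + 9*π/2 + 8*π + 0 + 0 − 96/5 = -96/5 + 29*π/2.
  (u')² squared terms: (-9)²·∫sin(3x)² dx = 81·π/2 = 81*π/2;  (2)²·∫cos(x)² dx = 4·π/2 = 2*π;  (8)²·∫cos(2x)² dx = 64·π/2 = 32*π.
  (u')² cross terms: 2·(-9)·(2)·∫sin(3x)·cos(x) dx = -36·(0) = 0;  2·(-9)·(8)·∫sin(3x)·cos(2x) dx = -144·(6/5) = -864/5;  2·(2)·(8)·∫cos(x)·cos(2x) dx = 32·(0) = 0.
  So ∫_0^π (u')² dx = 81*π/2 + 2*π + 32*π + 0 − 864/5 + 0 = -864/5 + 149*π/2.
||u||_{H^1}^2 = (-96/5 + 29*π/2) + (-864/5 + 149*π/2) = -192 + 89*π.


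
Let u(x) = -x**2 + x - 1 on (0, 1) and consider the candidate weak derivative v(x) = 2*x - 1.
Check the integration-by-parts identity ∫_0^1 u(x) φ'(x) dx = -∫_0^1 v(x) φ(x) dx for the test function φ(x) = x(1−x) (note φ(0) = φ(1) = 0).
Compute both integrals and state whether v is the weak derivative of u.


LHS = 0, RHS = 0. No, v is not the weak derivative of u.

u(x) = -x**2 + x - 1, classical derivative u'(x) = 1 - 2*x.
φ(x) = x(1−x), so φ'(x) = 1 - 2*x.
Note φ(0) = φ(1) = 0, so the boundary term u·φ vanishes.
LHS = ∫_0^1 u(x) φ'(x) dx = ∫_0^1 (2*x^3 - 3*x^2 + 3*x - 1) dx. Term by term:
  ∫_0^1 2*x^3 dx = 1/2;  ∫_0^1 -3*x^2 dx = -1;  ∫_0^1 3*x dx = 3/2;
  ∫_0^1 -1 dx = -1.
Sum: 1/2 − 1 + 3/2 − 1 = 0.
So LHS = 0.
∫_0^1 v(x) φ(x) dx = ∫_0^1 (-2*x^3 + 3*x^2 - x) dx. Term by term:
  ∫_0^1 -2*x^3 dx = -1/2;  ∫_0^1 3*x^2 dx = 1;  ∫_0^1 -x dx = -1/2.
Sum: -1/2 + 1 − 1/2 = 0.
So RHS = -∫_0^1 v(x) φ(x) dx = 0.
LHS = RHS, so the identity holds for this particular φ. But this is necessary, not sufficient: a weak derivative must satisfy the identity for EVERY test function in C_c^∞(0, 1).
Here u is smooth, so its weak derivative equals its classical derivative u'(x) = 1 - 2*x. Since v(x) = 2*x - 1 ≠ u'(x), v is NOT the weak derivative of u — the agreement for this single φ is a coincidence (the difference v − u' happens to be L²-orthogonal to this φ).


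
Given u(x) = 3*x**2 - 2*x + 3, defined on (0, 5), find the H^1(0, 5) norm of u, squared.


||u||_{H^1}^2 = 17345/3

The H^1 norm (squared) on an interval (0, L) is
  ||u||_{H^1}^2 = ∫_0^L u(x)^2 dx + ∫_0^L u'(x)^2 dx.
Compute u'(x) = 6*x - 2.
Then u(x)^2 = 9*x**4 - 12*x**3 + 22*x**2 - 12*x + 9 and u'(x)^2 = 36*x**2 - 24*x + 4.
Integrate each monomial from 0 to 5 using ∫_0^5 c·x^n dx = c·5^(n+1)/(n+1):
  ∫_0^5 u(x)^2 dx = ∫_0^5 (9*x^4 - 12*x^3 + 22*x^2 - 12*x + 9) dx. Term by term:
    ∫_0^5 9*x^4 dx = 5625;  ∫_0^5 -12*x^3 dx = -1875;  ∫_0^5 22*x^2 dx = 2750/3;
    ∫_0^5 -12*x dx = -150;  ∫_0^5 9 dx = 45.
  Sum: 5625 − 1875 + 2750/3 − 150 + 45 = 13685/3.
  ∫_0^5 u'(x)^2 dx = ∫_0^5 (36*x^2 - 24*x + 4) dx. Term by term:
    ∫_0^5 36*x^2 dx = 1500;  ∫_0^5 -24*x dx = -300;  ∫_0^5 4 dx = 20.
  Sum: 1500 − 300 + 20 = 1220.
Adding: ||u||_{H^1}^2 = 13685/3 + 1220 = 17345/3.


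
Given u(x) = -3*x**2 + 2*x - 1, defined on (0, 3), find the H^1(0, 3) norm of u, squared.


||u||_{H^1}^2 = 2487/5

The H^1 norm (squared) on an interval (0, L) is
  ||u||_{H^1}^2 = ∫_0^L u(x)^2 dx + ∫_0^L u'(x)^2 dx.
Compute u'(x) = 2 - 6*x.
Then u(x)^2 = 9*x**4 - 12*x**3 + 10*x**2 - 4*x + 1 and u'(x)^2 = 36*x**2 - 24*x + 4.
Integrate each monomial from 0 to 3 using ∫_0^3 c·x^n dx = c·3^(n+1)/(n+1):
  ∫_0^3 u(x)^2 dx = ∫_0^3 (9*x^4 - 12*x^3 + 10*x^2 - 4*x + 1) dx. Term by term:
    ∫_0^3 9*x^4 dx = 2187/5;  ∫_0^3 -12*x^3 dx = -243;  ∫_0^3 10*x^2 dx = 90;
    ∫_0^3 -4*x dx = -18;  ∫_0^3 1 dx = 3.
  Sum: 2187/5 − 243 + 90 − 18 + 3 = 1347/5.
  ∫_0^3 u'(x)^2 dx = ∫_0^3 (36*x^2 - 24*x + 4) dx. Term by term:
    ∫_0^3 36*x^2 dx = 324;  ∫_0^3 -24*x dx = -108;  ∫_0^3 4 dx = 12.
  Sum: 324 − 108 + 12 = 228.
Adding: ||u||_{H^1}^2 = 1347/5 + 228 = 2487/5.


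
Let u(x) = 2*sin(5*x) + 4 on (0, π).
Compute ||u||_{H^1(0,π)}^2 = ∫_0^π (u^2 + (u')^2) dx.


||u||_{H^1(0,π)}^2 = 32/5 + 68*π

u'(x) = 10*cos(5*x).
Expand u² and (u')² and integrate term by term on (0, π), using: for integers n ≥ 1, ∫_0^π sin²(nx) dx = ∫_0^π cos²(nx) dx = π/2; for n ≠ n', ∫_0^π sin(nx)sin(n'x) dx = ∫_0^π cos(nx)cos(n'x) dx = 0; and by product-to-sum, ∫_0^π sin(nx)cos(n'x) dx = ½∫_0^π [sin((n+n')x) + sin((n−n')x)] dx, which is 0 when n+n' is even and 2n/(n²−n'²) when n+n' is odd (it need not vanish on (0, π)). For the constant mode: ∫_0^π 1 dx = π, ∫_0^π cos(nx) dx = 0, ∫_0^π sin(nx) dx = (1−(−1)^n)/n.
  u² squared terms: (4)²·∫1 dx = 16·π = 16*π;  (2)²·∫sin(5x)² dx = 4·π/2 = 2*π.
  u² cross terms: 2·(4)·(2)·∫1·sin(5x) dx = 16·(2/5) = 32/5.
  So ∫_0^π u² dx = 16*π + 2*π + 32/5 = 32/5 + 18*π.
  (u')² squared terms: (10)²·∫cos(5x)² dx = 100·π/2 = 50*π.
  So ∫_0^π (u')² dx = 50*π.
||u||_{H^1}^2 = (32/5 + 18*π) + (50*π) = 32/5 + 68*π.


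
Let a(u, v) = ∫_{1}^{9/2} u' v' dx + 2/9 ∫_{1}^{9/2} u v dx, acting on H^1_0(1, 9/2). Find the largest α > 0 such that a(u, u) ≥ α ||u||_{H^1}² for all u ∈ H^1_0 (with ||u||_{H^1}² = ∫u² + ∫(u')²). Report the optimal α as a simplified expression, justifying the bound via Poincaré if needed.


α = 2*(49 + 18*π^2)/(9*(4*π^2 + 49))

Coercivity of a(·,·) on H^1_0(1, 9/2) means a(u, u) ≥ α ||u||_{H^1}² for every u ∈ H^1_0.
The interval has length L = 7/2, and Poincaré/coercivity depend only on L. Here a(u, u) = ∫(u')² + (2/9)·∫u².
Here 0 < c = 2/9 < 1. The condition a(u,u) ≥ α||u||_{H^1}² reads (1−α)∫(u')² ≥ (α−c)∫u². Any admissible α is ≤ 1 (rapidly oscillating u have ∫u²/∫(u')² → 0), and α = 1 would force 0 ≥ (1−c)∫u², impossible since c < 1; so 1−α > 0. By the sharp Poincaré inequality on H^1_0 of an interval of length L, ∫(u')² ≥ (π/L)²∫u² with equality for the first sine mode sin(π(x−x₀)/L) (x₀ the left endpoint), so the inequality holds for all u iff (1−α)(π/L)² ≥ α − c, i.e. α ≤ ((π/L)² + c)/((π/L)² + 1) = (1 + c(L/π)²)/(1 + (L/π)²). With (π/L)² = 4*π^2/49 and c = 2/9, the largest admissible constant is α = ((π/L)² + c)/((π/L)² + 1).
Simplifying, α = 2*(49 + 18*π^2)/(9*(4*π^2 + 49)).


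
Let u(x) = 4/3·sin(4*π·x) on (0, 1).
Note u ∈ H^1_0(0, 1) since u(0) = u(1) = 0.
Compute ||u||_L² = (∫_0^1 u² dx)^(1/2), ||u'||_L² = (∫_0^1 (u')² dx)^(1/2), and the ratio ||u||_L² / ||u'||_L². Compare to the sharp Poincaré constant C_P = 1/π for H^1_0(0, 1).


||u||_L² / ||u'||_L² = 1/(4*π) < C_P = 1/π.

u(x) = 4/3·sin(4*π·x), so u'(x) = 16*π*cos(4*π*x)/3.
Writing u(x) = A·sin(kπx/L) with A = 4/3 and k = 4, use ∫_0^L sin²(kπx/L) dx = L/2 and ∫_0^L cos²(kπx/L) dx = L/2.
u² = 16/9·sin²(4*π·x) and (u')² = 256*π^2/9·cos²(4*π·x), and each of sin², cos² integrates to L/2 = 1/2 over (0, 1).
∫_0^1 u² dx = 8/9, so ||u||_L² = 2*sqrt(2)/3.
∫_0^1 (u')² dx = 128*π^2/9, so ||u'||_L² = 8*sqrt(2)*π/3.
Ratio ||u||_L² / ||u'||_L² = 1/(4*π).
Sharp Poincaré constant on H^1_0(0, 1) is C_P = L/π = 1/π, achieved by sin(π·x).
This is the k = 4 harmonic; the ratio L/(kπ) is strictly less than C_P = L/π, consistent with the sharp inequality ||u||_L² ≤ C_P ||u'||_L².


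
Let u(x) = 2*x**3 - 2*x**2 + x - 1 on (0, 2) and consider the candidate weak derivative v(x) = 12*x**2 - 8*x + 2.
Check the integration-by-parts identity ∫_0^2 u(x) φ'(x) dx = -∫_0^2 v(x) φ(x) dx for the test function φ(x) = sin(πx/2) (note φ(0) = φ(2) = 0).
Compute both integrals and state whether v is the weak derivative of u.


LHS = -36/π + 192/π^3, RHS = -72/π + 384/π^3. No, v is not the weak derivative of u.

u(x) = 2*x**3 - 2*x**2 + x - 1, classical derivative u'(x) = 6*x**2 - 4*x + 1.
φ(x) = sin(πx/2), so φ'(x) = π*cos(π*x/2)/2.
Note φ(0) = φ(2) = 0, so the boundary term u·φ vanishes.
LHS = ∫_0^2 u(x) φ'(x) dx = ∫_0^2 (π*x^3*cos(π*x/2) - π*x^2*cos(π*x/2) + π*x*cos(π*x/2)/2 - π*cos(π*x/2)/2) dx. Term by term:
  ∫_0^2 -π*cos(π*x/2)/2 dx = 0;  ∫_0^2 π*x^3*cos(π*x/2) dx = -48/π + 192/π^3;  ∫_0^2 π*x*cos(π*x/2)/2 dx = -4/π;
  ∫_0^2 -π*x^2*cos(π*x/2) dx = 16/π.
Sum: 0 + -48/π + 192/π^3 − 4/π + 16/π = -36/π + 192/π^3.
So LHS = -36/π + 192/π^3.
∫_0^2 v(x) φ(x) dx = ∫_0^2 (12*x^2*sin(π*x/2) - 8*x*sin(π*x/2) + 2*sin(π*x/2)) dx. Term by term:
  ∫_0^2 2*sin(π*x/2) dx = 8/π;  ∫_0^2 -8*x*sin(π*x/2) dx = -32/π;  ∫_0^2 12*x^2*sin(π*x/2) dx = -384/π^3 + 96/π.
Sum: 8/π − 32/π + -384/π^3 + 96/π = -384/π^3 + 72/π.
So RHS = -∫_0^2 v(x) φ(x) dx = -72/π + 384/π^3.
LHS − RHS = -192/π^3 + 36/π ≠ 0, so the identity fails.
(For a valid weak derivative the identity must hold for EVERY test function, in particular this one. The failure shows v is NOT the weak derivative of u.)
Correct weak derivative would be u'(x) = 6*x**2 - 4*x + 1.


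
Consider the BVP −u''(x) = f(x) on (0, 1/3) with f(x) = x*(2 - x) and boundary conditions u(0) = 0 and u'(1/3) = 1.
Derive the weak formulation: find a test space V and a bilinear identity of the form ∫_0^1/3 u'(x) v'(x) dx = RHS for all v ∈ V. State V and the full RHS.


V = {v ∈ H^1(0, 1/3) : v(0) = 0} (test functions vanish at x = 0 where u is specified); weak form: ∫_0^1/3 u'v' dx = ∫_0^1/3 (x*(2 - x)) v dx + v(1/3) for all v ∈ V.

Multiply both sides by a test function v and integrate from 0 to 1/3:
  ∫_0^1/3 −u''(x) v(x) dx = ∫_0^1/3 f(x) v(x) dx.
Integrate the LHS by parts once:
  ∫_0^1/3 −u'' v dx = −[u'(x) v(x)]_0^1/3 + ∫_0^1/3 u'(x) v'(x) dx.
Thus ∫_0^1/3 u'(x) v'(x) dx = ∫_0^1/3 f(x) v(x) dx + [u'(x) v(x)]_0^1/3.
Choose V so that boundary terms are either known or forced to vanish.
Mixed BC: u(0) = 0 (Dirichlet) and u'(1/3) = 1 (Neumann). Define V = {v ∈ H^1(0, 1/3) : v(0) = 0}. Then [u' v]_0^1/3 = u'(1/3)·v(1/3) − u'(0)·0 = v(1/3).
Weak formulation: find u (satisfying any essential BC) such that ∫_0^1/3 u'(x) v'(x) dx = ∫_0^1/3 f v dx + v(1/3) for all v ∈ V (Dirichlet at 0 absorbed into V; Neumann datum at x = 1/3 contributes the boundary term).
Substituting f(x) = x*(2 - x), the right-hand side is ∫_0^1/3 (x*(2 - x)) v dx + v(1/3).


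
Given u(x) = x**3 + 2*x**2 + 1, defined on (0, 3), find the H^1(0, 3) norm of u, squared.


||u||_{H^1}^2 = 149781/70

The H^1 norm (squared) on an interval (0, L) is
  ||u||_{H^1}^2 = ∫_0^L u(x)^2 dx + ∫_0^L u'(x)^2 dx.
Compute u'(x) = 3*x**2 + 4*x.
Then u(x)^2 = x**6 + 4*x**5 + 4*x**4 + 2*x**3 + 4*x**2 + 1 and u'(x)^2 = 9*x**4 + 24*x**3 + 16*x**2.
Integrate each monomial from 0 to 3 using ∫_0^3 c·x^n dx = c·3^(n+1)/(n+1):
  ∫_0^3 u(x)^2 dx = ∫_0^3 (x^6 + 4*x^5 + 4*x^4 + 2*x^3 + 4*x^2 + 1) dx. Term by term:
    ∫_0^3 x^6 dx = 2187/7;  ∫_0^3 4*x^5 dx = 486;  ∫_0^3 4*x^4 dx = 972/5;
    ∫_0^3 2*x^3 dx = 81/2;  ∫_0^3 4*x^2 dx = 36;  ∫_0^3 1 dx = 3.
  Sum: 2187/7 + 486 + 972/5 + 81/2 + 36 + 3 = 75063/70.
  ∫_0^3 u'(x)^2 dx = ∫_0^3 (9*x^4 + 24*x^3 + 16*x^2) dx. Term by term:
    ∫_0^3 9*x^4 dx = 2187/5;  ∫_0^3 24*x^3 dx = 486;  ∫_0^3 16*x^2 dx = 144.
  Sum: 2187/5 + 486 + 144 = 5337/5.
Adding: ||u||_{H^1}^2 = 75063/70 + 5337/5 = 149781/70.


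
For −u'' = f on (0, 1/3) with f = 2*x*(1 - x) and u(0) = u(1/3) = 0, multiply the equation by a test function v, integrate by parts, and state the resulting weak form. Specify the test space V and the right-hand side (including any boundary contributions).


V = H^1_0(0, 1/3) (so v(0) = v(1/3) = 0); weak form: ∫_0^1/3 u'v' dx = ∫_0^1/3 (2*x*(1 - x)) v dx for all v ∈ V.

Multiply both sides by a test function v and integrate from 0 to 1/3:
  ∫_0^1/3 −u''(x) v(x) dx = ∫_0^1/3 f(x) v(x) dx.
Integrate the LHS by parts once:
  ∫_0^1/3 −u'' v dx = −[u'(x) v(x)]_0^1/3 + ∫_0^1/3 u'(x) v'(x) dx.
Thus ∫_0^1/3 u'(x) v'(x) dx = ∫_0^1/3 f(x) v(x) dx + [u'(x) v(x)]_0^1/3.
Choose V so that boundary terms are either known or forced to vanish.
u is Dirichlet: u(0) = u(1/3) = 0. Let V = H^1_0(0, 1/3); then v(0) = v(1/3) = 0, and [u' v]_0^1/3 = 0.
Weak formulation: find u (satisfying any essential BC) such that ∫_0^1/3 u'(x) v'(x) dx = ∫_0^1/3 f v dx for all v ∈ V.
Substituting f(x) = 2*x*(1 - x), the right-hand side is ∫_0^1/3 (2*x*(1 - x)) v dx.


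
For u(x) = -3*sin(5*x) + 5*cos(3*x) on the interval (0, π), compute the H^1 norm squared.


||u||_{H^1(0,π)}^2 = 242*π

u'(x) = -15*sin(3*x) - 15*cos(5*x).
Expand u² and (u')² and integrate term by term on (0, π), using: for integers n ≥ 1, ∫_0^π sin²(nx) dx = ∫_0^π cos²(nx) dx = π/2; for n ≠ n', ∫_0^π sin(nx)sin(n'x) dx = ∫_0^π cos(nx)cos(n'x) dx = 0; and by product-to-sum, ∫_0^π sin(nx)cos(n'x) dx = ½∫_0^π [sin((n+n')x) + sin((n−n')x)] dx, which is 0 when n+n' is even and 2n/(n²−n'²) when n+n' is odd (it need not vanish on (0, π)).
  u² squared terms: (-3)²·∫sin(5x)² dx = 9·π/2 = 9*π/2;  (5)²·∫cos(3x)² dx = 25·π/2 = 25*π/2.
  u² cross terms: 2·(-3)·(5)·∫sin(5x)·cos(3x) dx = -30·(0) = 0.
  So ∫_0^π u² dx = 9*π/2 + 25*π/2 + 0 = 17*π.
  (u')² squared terms: (-15)²·∫cos(5x)² dx = 225·π/2 = 225*π/2;  (-15)²·∫sin(3x)² dx = 225·π/2 = 225*π/2.
  (u')² cross terms: 2·(-15)·(-15)·∫cos(5x)·sin(3x) dx = 450·(0) = 0.
  So ∫_0^π (u')² dx = 225*π/2 + 225*π/2 + 0 = 225*π.
||u||_{H^1}^2 = (17*π) + (225*π) = 242*π.


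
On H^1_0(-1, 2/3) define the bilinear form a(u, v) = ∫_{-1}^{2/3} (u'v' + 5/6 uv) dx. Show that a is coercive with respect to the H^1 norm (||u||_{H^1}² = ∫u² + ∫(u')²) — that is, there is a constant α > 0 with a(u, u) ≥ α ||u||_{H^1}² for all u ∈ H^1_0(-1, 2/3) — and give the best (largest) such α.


α = (125 + 54*π^2)/(6*(25 + 9*π^2))

Coercivity of a(·,·) on H^1_0(-1, 2/3) means a(u, u) ≥ α ||u||_{H^1}² for every u ∈ H^1_0.
The interval has length L = 5/3, and Poincaré/coercivity depend only on L. Here a(u, u) = ∫(u')² + (5/6)·∫u².
Here 0 < c = 5/6 < 1. The condition a(u,u) ≥ α||u||_{H^1}² reads (1−α)∫(u')² ≥ (α−c)∫u². Any admissible α is ≤ 1 (rapidly oscillating u have ∫u²/∫(u')² → 0), and α = 1 would force 0 ≥ (1−c)∫u², impossible since c < 1; so 1−α > 0. By the sharp Poincaré inequality on H^1_0 of an interval of length L, ∫(u')² ≥ (π/L)²∫u² with equality for the first sine mode sin(π(x−x₀)/L) (x₀ the left endpoint), so the inequality holds for all u iff (1−α)(π/L)² ≥ α − c, i.e. α ≤ ((π/L)² + c)/((π/L)² + 1) = (1 + c(L/π)²)/(1 + (L/π)²). With (π/L)² = 9*π^2/25 and c = 5/6, the largest admissible constant is α = ((π/L)² + c)/((π/L)² + 1).
Simplifying, α = (125 + 54*π^2)/(6*(25 + 9*π^2)).


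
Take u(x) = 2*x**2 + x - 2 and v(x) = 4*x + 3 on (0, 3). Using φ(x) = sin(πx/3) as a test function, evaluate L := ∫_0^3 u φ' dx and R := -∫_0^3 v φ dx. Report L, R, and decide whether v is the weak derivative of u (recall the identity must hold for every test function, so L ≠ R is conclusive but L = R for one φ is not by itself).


LHS = -42/π, RHS = -54/π. No, v is not the weak derivative of u.

u(x) = 2*x**2 + x - 2, classical derivative u'(x) = 4*x + 1.
φ(x) = sin(πx/3), so φ'(x) = π*cos(π*x/3)/3.
Note φ(0) = φ(3) = 0, so the boundary term u·φ vanishes.
LHS = ∫_0^3 u(x) φ'(x) dx = ∫_0^3 (2*π*x^2*cos(π*x/3)/3 + π*x*cos(π*x/3)/3 - 2*π*cos(π*x/3)/3) dx. Term by term:
  ∫_0^3 -2*π*cos(π*x/3)/3 dx = 0;  ∫_0^3 π*x*cos(π*x/3)/3 dx = -6/π;  ∫_0^3 2*π*x^2*cos(π*x/3)/3 dx = -36/π.
Sum: 0 − 6/π − 36/π = -42/π.
So LHS = -42/π.
∫_0^3 v(x) φ(x) dx = ∫_0^3 (4*x*sin(π*x/3) + 3*sin(π*x/3)) dx. Term by term:
  ∫_0^3 3*sin(π*x/3) dx = 18/π;  ∫_0^3 4*x*sin(π*x/3) dx = 36/π.
Sum: 18/π + 36/π = 54/π.
So RHS = -∫_0^3 v(x) φ(x) dx = -54/π.
LHS − RHS = 12/π ≠ 0, so the identity fails.
(For a valid weak derivative the identity must hold for EVERY test function, in particular this one. The failure shows v is NOT the weak derivative of u.)
Correct weak derivative would be u'(x) = 4*x + 1.


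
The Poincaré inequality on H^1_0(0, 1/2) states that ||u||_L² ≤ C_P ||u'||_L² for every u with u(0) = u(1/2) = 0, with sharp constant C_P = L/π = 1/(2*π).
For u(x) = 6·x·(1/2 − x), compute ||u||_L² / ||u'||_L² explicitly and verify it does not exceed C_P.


||u||_L² / ||u'||_L² = sqrt(10)/20 < C_P = 1/(2*π).

u(x) = 6·x·(1/2 − x), so u'(x) = 3 - 12*x.
u(x) = 6·x·(1/2 − x) vanishes at x = 0 and x = 1/2, so u ∈ H^1_0(0, 1/2). Differentiate via the product rule and integrate the resulting polynomials term by term.
  ∫_0^1/2 u² dx = ∫_0^1/2 (36*x^4 - 36*x^3 + 9*x^2) dx. Term by term:
    ∫_0^1/2 36*x^4 dx = 9/40;  ∫_0^1/2 -36*x^3 dx = -9/16;  ∫_0^1/2 9*x^2 dx = 3/8.
  Sum: 9/40 − 9/16 + 3/8 = 3/80.
  ∫_0^1/2 (u')² dx = ∫_0^1/2 (144*x^2 - 72*x + 9) dx. Term by term:
    ∫_0^1/2 144*x^2 dx = 6;  ∫_0^1/2 -72*x dx = -9;  ∫_0^1/2 9 dx = 9/2.
  Sum: 6 − 9 + 9/2 = 3/2.
∫_0^1/2 u² dx = 3/80, so ||u||_L² = sqrt(15)/20.
∫_0^1/2 (u')² dx = 3/2, so ||u'||_L² = sqrt(6)/2.
Ratio ||u||_L² / ||u'||_L² = sqrt(10)/20.
Sharp Poincaré constant on H^1_0(0, 1/2) is C_P = L/π = 1/(2*π), achieved by sin(2*π·x).
A polynomial bump cannot attain the sharp Poincaré constant (only the first sine eigenfunction does), so the ratio is strictly less than C_P, consistent with ||u||_L² ≤ C_P ||u'||_L².


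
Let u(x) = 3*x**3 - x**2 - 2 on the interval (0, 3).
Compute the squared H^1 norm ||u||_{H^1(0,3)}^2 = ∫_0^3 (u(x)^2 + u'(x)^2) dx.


||u||_{H^1}^2 = 181302/35

The H^1 norm (squared) on an interval (0, L) is
  ||u||_{H^1}^2 = ∫_0^L u(x)^2 dx + ∫_0^L u'(x)^2 dx.
Compute u'(x) = 9*x**2 - 2*x.
Then u(x)^2 = 9*x**6 - 6*x**5 + x**4 - 12*x**3 + 4*x**2 + 4 and u'(x)^2 = 81*x**4 - 36*x**3 + 4*x**2.
Integrate each monomial from 0 to 3 using ∫_0^3 c·x^n dx = c·3^(n+1)/(n+1):
  ∫_0^3 u(x)^2 dx = ∫_0^3 (9*x^6 - 6*x^5 + x^4 - 12*x^3 + 4*x^2 + 4) dx. Term by term:
    ∫_0^3 9*x^6 dx = 19683/7;  ∫_0^3 -6*x^5 dx = -729;  ∫_0^3 x^4 dx = 243/5;
    ∫_0^3 -12*x^3 dx = -243;  ∫_0^3 4*x^2 dx = 36;  ∫_0^3 4 dx = 12.
  Sum: 19683/7 − 729 + 243/5 − 243 + 36 + 12 = 67776/35.
  ∫_0^3 u'(x)^2 dx = ∫_0^3 (81*x^4 - 36*x^3 + 4*x^2) dx. Term by term:
    ∫_0^3 81*x^4 dx = 19683/5;  ∫_0^3 -36*x^3 dx = -729;  ∫_0^3 4*x^2 dx = 36.
  Sum: 19683/5 − 729 + 36 = 16218/5.
Adding: ||u||_{H^1}^2 = 67776/35 + 16218/5 = 181302/35.


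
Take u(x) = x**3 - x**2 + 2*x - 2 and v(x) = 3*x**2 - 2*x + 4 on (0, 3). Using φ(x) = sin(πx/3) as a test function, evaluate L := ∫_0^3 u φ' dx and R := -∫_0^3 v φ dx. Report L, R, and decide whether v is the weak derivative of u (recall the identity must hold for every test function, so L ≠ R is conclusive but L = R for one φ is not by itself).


LHS = -75/π + 324/π^3, RHS = -87/π + 324/π^3. No, v is not the weak derivative of u.

u(x) = x**3 - x**2 + 2*x - 2, classical derivative u'(x) = 3*x**2 - 2*x + 2.
φ(x) = sin(πx/3), so φ'(x) = π*cos(π*x/3)/3.
Note φ(0) = φ(3) = 0, so the boundary term u·φ vanishes.
LHS = ∫_0^3 u(x) φ'(x) dx = ∫_0^3 (π*x^3*cos(π*x/3)/3 - π*x^2*cos(π*x/3)/3 + 2*π*x*cos(π*x/3)/3 - 2*π*cos(π*x/3)/3) dx. Term by term:
  ∫_0^3 -2*π*cos(π*x/3)/3 dx = 0;  ∫_0^3 -π*x^2*cos(π*x/3)/3 dx = 18/π;  ∫_0^3 π*x^3*cos(π*x/3)/3 dx = -81/π + 324/π^3;
  ∫_0^3 2*π*x*cos(π*x/3)/3 dx = -12/π.
Sum: 0 + 18/π + -81/π + 324/π^3 − 12/π = -75/π + 324/π^3.
So LHS = -75/π + 324/π^3.
∫_0^3 v(x) φ(x) dx = ∫_0^3 (3*x^2*sin(π*x/3) - 2*x*sin(π*x/3) + 4*sin(π*x/3)) dx. Term by term:
  ∫_0^3 4*sin(π*x/3) dx = 24/π;  ∫_0^3 -2*x*sin(π*x/3) dx = -18/π;  ∫_0^3 3*x^2*sin(π*x/3) dx = -324/π^3 + 81/π.
Sum: 24/π − 18/π + -324/π^3 + 81/π = -324/π^3 + 87/π.
So RHS = -∫_0^3 v(x) φ(x) dx = -87/π + 324/π^3.
LHS − RHS = 12/π ≠ 0, so the identity fails.
(For a valid weak derivative the identity must hold for EVERY test function, in particular this one. The failure shows v is NOT the weak derivative of u.)
Correct weak derivative would be u'(x) = 3*x**2 - 2*x + 2.


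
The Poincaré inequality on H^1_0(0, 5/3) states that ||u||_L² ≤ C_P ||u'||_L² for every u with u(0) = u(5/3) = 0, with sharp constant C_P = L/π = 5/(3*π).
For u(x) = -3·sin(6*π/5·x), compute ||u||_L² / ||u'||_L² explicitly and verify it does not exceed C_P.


||u||_L² / ||u'||_L² = 5/(6*π) < C_P = 5/(3*π).

u(x) = -3·sin(6*π/5·x), so u'(x) = -18*π*cos(6*π*x/5)/5.
Writing u(x) = A·sin(kπx/L) with A = -3 and k = 2, use ∫_0^L sin²(kπx/L) dx = L/2 and ∫_0^L cos²(kπx/L) dx = L/2.
u² = 9·sin²(6*π/5·x) and (u')² = 324*π^2/25·cos²(6*π/5·x), and each of sin², cos² integrates to L/2 = 5/6 over (0, 5/3).
∫_0^5/3 u² dx = 15/2, so ||u||_L² = sqrt(30)/2.
∫_0^5/3 (u')² dx = 54*π^2/5, so ||u'||_L² = 3*sqrt(30)*π/5.
Ratio ||u||_L² / ||u'||_L² = 5/(6*π).
Sharp Poincaré constant on H^1_0(0, 5/3) is C_P = L/π = 5/(3*π), achieved by sin(3*π/5·x).
This is the k = 2 harmonic; the ratio L/(kπ) is strictly less than C_P = L/π, consistent with the sharp inequality ||u||_L² ≤ C_P ||u'||_L².


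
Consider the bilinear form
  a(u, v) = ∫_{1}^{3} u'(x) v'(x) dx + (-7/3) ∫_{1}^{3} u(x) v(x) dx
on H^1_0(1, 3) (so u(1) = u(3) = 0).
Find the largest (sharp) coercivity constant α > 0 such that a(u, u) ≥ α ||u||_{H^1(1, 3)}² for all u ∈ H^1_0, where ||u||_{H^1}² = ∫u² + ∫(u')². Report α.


α = (-28/3 + π^2)/(4 + π^2)

Coercivity of a(·,·) on H^1_0(1, 3) means a(u, u) ≥ α ||u||_{H^1}² for every u ∈ H^1_0.
The interval has length L = 2, and Poincaré/coercivity depend only on L. Here a(u, u) = ∫(u')² + (-7/3)·∫u².
Here c = -7/3 < 0 with |c| < (π/L)² = π^2/4, so coercivity still holds. The condition a(u,u) ≥ α||u||_{H^1}² reads (1−α)∫(u')² ≥ (α−c)∫u². Any admissible α is ≤ 1 (rapidly oscillating u have ∫u²/∫(u')² → 0), and α = 1 would force 0 ≥ (1−c)∫u², impossible since c < 1; so 1−α > 0. By the sharp Poincaré inequality on H^1_0 of an interval of length L, ∫(u')² ≥ (π/L)²∫u² with equality for the first sine mode sin(π(x−x₀)/L) (x₀ the left endpoint), so the inequality holds for all u iff (1−α)(π/L)² ≥ α − c, i.e. α ≤ ((π/L)² + c)/((π/L)² + 1) = (1 + c(L/π)²)/(1 + (L/π)²). (Direct route, valid since c ≤ 0: Poincaré gives c∫u² ≥ c(L/π)²∫(u')², so a(u,u) ≥ (1 + c(L/π)²)∫(u')², while ||u||_{H^1}² ≤ (1 + (L/π)²)∫(u')²; dividing yields the same α.) With (π/L)² = π^2/4 and c = -7/3, the largest admissible constant is α = ((π/L)² + c)/((π/L)² + 1).
Simplifying, α = (-28/3 + π^2)/(4 + π^2).


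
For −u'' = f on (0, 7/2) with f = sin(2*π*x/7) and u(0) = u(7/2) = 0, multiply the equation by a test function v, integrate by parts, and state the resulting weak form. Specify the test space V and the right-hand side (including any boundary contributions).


V = H^1_0(0, 7/2) (so v(0) = v(7/2) = 0); weak form: ∫_0^7/2 u'v' dx = ∫_0^7/2 (sin(2*π*x/7)) v dx for all v ∈ V.

Multiply both sides by a test function v and integrate from 0 to 7/2:
  ∫_0^7/2 −u''(x) v(x) dx = ∫_0^7/2 f(x) v(x) dx.
Integrate the LHS by parts once:
  ∫_0^7/2 −u'' v dx = −[u'(x) v(x)]_0^7/2 + ∫_0^7/2 u'(x) v'(x) dx.
Thus ∫_0^7/2 u'(x) v'(x) dx = ∫_0^7/2 f(x) v(x) dx + [u'(x) v(x)]_0^7/2.
Choose V so that boundary terms are either known or forced to vanish.
u is Dirichlet: u(0) = u(7/2) = 0. Let V = H^1_0(0, 7/2); then v(0) = v(7/2) = 0, and [u' v]_0^7/2 = 0.
Weak formulation: find u (satisfying any essential BC) such that ∫_0^7/2 u'(x) v'(x) dx = ∫_0^7/2 f v dx for all v ∈ V.
Substituting f(x) = sin(2*π*x/7), the right-hand side is ∫_0^7/2 (sin(2*π*x/7)) v dx.


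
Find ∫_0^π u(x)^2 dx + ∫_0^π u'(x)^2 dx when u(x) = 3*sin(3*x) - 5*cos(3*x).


||u||_{H^1(0,π)}^2 = 170*π

u'(x) = 15*sin(3*x) + 9*cos(3*x).
Expand u² and (u')² and integrate term by term on (0, π), using: for integers n ≥ 1, ∫_0^π sin²(nx) dx = ∫_0^π cos²(nx) dx = π/2; for n ≠ n', ∫_0^π sin(nx)sin(n'x) dx = ∫_0^π cos(nx)cos(n'x) dx = 0; and by product-to-sum, ∫_0^π sin(nx)cos(n'x) dx = ½∫_0^π [sin((n+n')x) + sin((n−n')x)] dx, which is 0 when n+n' is even and 2n/(n²−n'²) when n+n' is odd (it need not vanish on (0, π)).
  u² squared terms: (-5)²·∫cos(3x)² dx = 25·π/2 = 25*π/2;  (3)²·∫sin(3x)² dx = 9·π/2 = 9*π/2.
  u² cross terms: 2·(-5)·(3)·∫cos(3x)·sin(3x) dx = -30·(0) = 0.
  So ∫_0^π u² dx = 25*π/2 + 9*π/2 + 0 = 17*π.
  (u')² squared terms: (9)²·∫cos(3x)² dx = 81·π/2 = 81*π/2;  (15)²·∫sin(3x)² dx = 225·π/2 = 225*π/2.
  (u')² cross terms: 2·(9)·(15)·∫cos(3x)·sin(3x) dx = 270·(0) = 0.
  So ∫_0^π (u')² dx = 81*π/2 + 225*π/2 + 0 = 153*π.
||u||_{H^1}^2 = (17*π) + (153*π) = 170*π.


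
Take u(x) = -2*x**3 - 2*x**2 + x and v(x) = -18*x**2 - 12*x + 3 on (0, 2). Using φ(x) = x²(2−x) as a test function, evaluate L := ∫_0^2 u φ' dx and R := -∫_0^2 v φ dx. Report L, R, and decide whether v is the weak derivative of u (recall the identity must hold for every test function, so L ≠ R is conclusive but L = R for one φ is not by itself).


LHS = 268/15, RHS = 268/5. No, v is not the weak derivative of u.

u(x) = -2*x**3 - 2*x**2 + x, classical derivative u'(x) = -6*x**2 - 4*x + 1.
φ(x) = x²(2−x), so φ'(x) = x*(4 - 3*x).
Note φ(0) = φ(2) = 0, so the boundary term u·φ vanishes.
LHS = ∫_0^2 u(x) φ'(x) dx = ∫_0^2 (6*x^5 - 2*x^4 - 11*x^3 + 4*x^2) dx. Term by term:
  ∫_0^2 6*x^5 dx = 64;  ∫_0^2 -2*x^4 dx = -64/5;  ∫_0^2 -11*x^3 dx = -44;
  ∫_0^2 4*x^2 dx = 32/3.
Sum: 64 − 64/5 − 44 + 32/3 = 268/15.
So LHS = 268/15.
∫_0^2 v(x) φ(x) dx = ∫_0^2 (18*x^5 - 24*x^4 - 27*x^3 + 6*x^2) dx. Term by term:
  ∫_0^2 18*x^5 dx = 192;  ∫_0^2 -24*x^4 dx = -768/5;  ∫_0^2 -27*x^3 dx = -108;
  ∫_0^2 6*x^2 dx = 16.
Sum: 192 − 768/5 − 108 + 16 = -268/5.
So RHS = -∫_0^2 v(x) φ(x) dx = 268/5.
LHS − RHS = -536/15 ≠ 0, so the identity fails.
(For a valid weak derivative the identity must hold for EVERY test function, in particular this one. The failure shows v is NOT the weak derivative of u.)
Correct weak derivative would be u'(x) = -6*x**2 - 4*x + 1.


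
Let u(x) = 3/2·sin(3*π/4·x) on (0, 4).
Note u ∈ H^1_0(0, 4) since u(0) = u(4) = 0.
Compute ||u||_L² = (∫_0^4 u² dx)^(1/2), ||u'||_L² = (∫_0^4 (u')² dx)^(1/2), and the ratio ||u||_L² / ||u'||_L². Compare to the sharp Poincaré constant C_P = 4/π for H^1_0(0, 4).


||u||_L² / ||u'||_L² = 4/(3*π) < C_P = 4/π.

u(x) = 3/2·sin(3*π/4·x), so u'(x) = 9*π*cos(3*π*x/4)/8.
Writing u(x) = A·sin(kπx/L) with A = 3/2 and k = 3, use ∫_0^L sin²(kπx/L) dx = L/2 and ∫_0^L cos²(kπx/L) dx = L/2.
u² = 9/4·sin²(3*π/4·x) and (u')² = 81*π^2/64·cos²(3*π/4·x), and each of sin², cos² integrates to L/2 = 2 over (0, 4).
∫_0^4 u² dx = 9/2, so ||u||_L² = 3*sqrt(2)/2.
∫_0^4 (u')² dx = 81*π^2/32, so ||u'||_L² = 9*sqrt(2)*π/8.
Ratio ||u||_L² / ||u'||_L² = 4/(3*π).
Sharp Poincaré constant on H^1_0(0, 4) is C_P = L/π = 4/π, achieved by sin(π/4·x).
This is the k = 3 harmonic; the ratio L/(kπ) is strictly less than C_P = L/π, consistent with the sharp inequality ||u||_L² ≤ C_P ||u'||_L².


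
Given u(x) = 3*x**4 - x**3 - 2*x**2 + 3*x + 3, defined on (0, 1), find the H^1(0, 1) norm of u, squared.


||u||_{H^1}^2 = 591/20

The H^1 norm (squared) on an interval (0, L) is
  ||u||_{H^1}^2 = ∫_0^L u(x)^2 dx + ∫_0^L u'(x)^2 dx.
Compute u'(x) = 12*x**3 - 3*x**2 - 4*x + 3.
Then u(x)^2 = 9*x**8 - 6*x**7 - 11*x**6 + 22*x**5 + 16*x**4 - 18*x**3 - 3*x**2 + 18*x + 9 and u'(x)^2 = 144*x**6 - 72*x**5 - 87*x**4 + 96*x**3 - 2*x**2 - 24*x + 9.
Integrate each monomial from 0 to 1 using ∫_0^1 c·x^n dx = c·1^(n+1)/(n+1):
  ∫_0^1 u(x)^2 dx = ∫_0^1 (9*x^8 - 6*x^7 - 11*x^6 + 22*x^5 + 16*x^4 - 18*x^3 - 3*x^2 + 18*x + 9) dx. Term by term:
    ∫_0^1 9*x^8 dx = 1;  ∫_0^1 -6*x^7 dx = -3/4;  ∫_0^1 -11*x^6 dx = -11/7;
    ∫_0^1 22*x^5 dx = 11/3;  ∫_0^1 16*x^4 dx = 16/5;  ∫_0^1 -18*x^3 dx = -9/2;
    ∫_0^1 -3*x^2 dx = -1;  ∫_0^1 18*x dx = 9;  ∫_0^1 9 dx = 9.
  Sum: 1 − 3/4 − 11/7 + 11/3 + 16/5 − 9/2 − 1 + 9 + 9 = 7579/420.
  ∫_0^1 u'(x)^2 dx = ∫_0^1 (144*x^6 - 72*x^5 - 87*x^4 + 96*x^3 - 2*x^2 - 24*x + 9) dx. Term by term:
    ∫_0^1 144*x^6 dx = 144/7;  ∫_0^1 -72*x^5 dx = -12;  ∫_0^1 -87*x^4 dx = -87/5;
    ∫_0^1 96*x^3 dx = 24;  ∫_0^1 -2*x^2 dx = -2/3;  ∫_0^1 -24*x dx = -12;
    ∫_0^1 9 dx = 9.
  Sum: 144/7 − 12 − 87/5 + 24 − 2/3 − 12 + 9 = 1208/105.
Adding: ||u||_{H^1}^2 = 7579/420 + 1208/105 = 591/20.


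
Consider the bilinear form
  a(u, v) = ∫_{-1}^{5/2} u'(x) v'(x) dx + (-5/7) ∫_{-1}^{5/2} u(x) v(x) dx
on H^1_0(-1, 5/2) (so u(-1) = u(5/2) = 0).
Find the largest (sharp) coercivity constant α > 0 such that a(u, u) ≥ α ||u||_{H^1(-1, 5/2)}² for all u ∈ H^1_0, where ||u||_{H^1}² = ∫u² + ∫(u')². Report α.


α = (-35 + 4*π^2)/(4*π^2 + 49)

Coercivity of a(·,·) on H^1_0(-1, 5/2) means a(u, u) ≥ α ||u||_{H^1}² for every u ∈ H^1_0.
The interval has length L = 7/2, and Poincaré/coercivity depend only on L. Here a(u, u) = ∫(u')² + (-5/7)·∫u².
Here c = -5/7 < 0 with |c| < (π/L)² = 4*π^2/49, so coercivity still holds. The condition a(u,u) ≥ α||u||_{H^1}² reads (1−α)∫(u')² ≥ (α−c)∫u². Any admissible α is ≤ 1 (rapidly oscillating u have ∫u²/∫(u')² → 0), and α = 1 would force 0 ≥ (1−c)∫u², impossible since c < 1; so 1−α > 0. By the sharp Poincaré inequality on H^1_0 of an interval of length L, ∫(u')² ≥ (π/L)²∫u² with equality for the first sine mode sin(π(x−x₀)/L) (x₀ the left endpoint), so the inequality holds for all u iff (1−α)(π/L)² ≥ α − c, i.e. α ≤ ((π/L)² + c)/((π/L)² + 1) = (1 + c(L/π)²)/(1 + (L/π)²). (Direct route, valid since c ≤ 0: Poincaré gives c∫u² ≥ c(L/π)²∫(u')², so a(u,u) ≥ (1 + c(L/π)²)∫(u')², while ||u||_{H^1}² ≤ (1 + (L/π)²)∫(u')²; dividing yields the same α.) With (π/L)² = 4*π^2/49 and c = -5/7, the largest admissible constant is α = ((π/L)² + c)/((π/L)² + 1).
Simplifying, α = (-35 + 4*π^2)/(4*π^2 + 49).


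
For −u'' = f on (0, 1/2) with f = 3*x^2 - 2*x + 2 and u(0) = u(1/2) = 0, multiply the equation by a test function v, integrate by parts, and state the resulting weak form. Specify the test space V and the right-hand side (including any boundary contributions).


V = H^1_0(0, 1/2) (so v(0) = v(1/2) = 0); weak form: ∫_0^1/2 u'v' dx = ∫_0^1/2 (3*x^2 - 2*x + 2) v dx for all v ∈ V.

Multiply both sides by a test function v and integrate from 0 to 1/2:
  ∫_0^1/2 −u''(x) v(x) dx = ∫_0^1/2 f(x) v(x) dx.
Integrate the LHS by parts once:
  ∫_0^1/2 −u'' v dx = −[u'(x) v(x)]_0^1/2 + ∫_0^1/2 u'(x) v'(x) dx.
Thus ∫_0^1/2 u'(x) v'(x) dx = ∫_0^1/2 f(x) v(x) dx + [u'(x) v(x)]_0^1/2.
Choose V so that boundary terms are either known or forced to vanish.
u is Dirichlet: u(0) = u(1/2) = 0. Let V = H^1_0(0, 1/2); then v(0) = v(1/2) = 0, and [u' v]_0^1/2 = 0.
Weak formulation: find u (satisfying any essential BC) such that ∫_0^1/2 u'(x) v'(x) dx = ∫_0^1/2 f v dx for all v ∈ V.
Substituting f(x) = 3*x^2 - 2*x + 2, the right-hand side is ∫_0^1/2 (3*x^2 - 2*x + 2) v dx.


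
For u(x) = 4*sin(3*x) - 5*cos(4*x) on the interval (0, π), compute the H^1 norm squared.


||u||_{H^1(0,π)}^2 = 4080/7 + 585*π/2

u'(x) = 20*sin(4*x) + 12*cos(3*x).
Expand u² and (u')² and integrate term by term on (0, π), using: for integers n ≥ 1, ∫_0^π sin²(nx) dx = ∫_0^π cos²(nx) dx = π/2; for n ≠ n', ∫_0^π sin(nx)sin(n'x) dx = ∫_0^π cos(nx)cos(n'x) dx = 0; and by product-to-sum, ∫_0^π sin(nx)cos(n'x) dx = ½∫_0^π [sin((n+n')x) + sin((n−n')x)] dx, which is 0 when n+n' is even and 2n/(n²−n'²) when n+n' is odd (it need not vanish on (0, π)).
  u² squared terms: (-5)²·∫cos(4x)² dx = 25·π/2 = 25*π/2;  (4)²·∫sin(3x)² dx = 16·π/2 = 8*π.
  u² cross terms: 2·(-5)·(4)·∫cos(4x)·sin(3x) dx = -40·(-6/7) = 240/7.
  So ∫_0^π u² dx = 25*π/2 + 8*π + 240/7 = 240/7 + 41*π/2.
  (u')² squared terms: (12)²·∫cos(3x)² dx = 144·π/2 = 72*π;  (20)²·∫sin(4x)² dx = 400·π/2 = 200*π.
  (u')² cross terms: 2·(12)·(20)·∫cos(3x)·sin(4x) dx = 480·(8/7) = 3840/7.
  So ∫_0^π (u')² dx = 72*π + 200*π + 3840/7 = 3840/7 + 272*π.
||u||_{H^1}^2 = (240/7 + 41*π/2) + (3840/7 + 272*π) = 4080/7 + 585*π/2.


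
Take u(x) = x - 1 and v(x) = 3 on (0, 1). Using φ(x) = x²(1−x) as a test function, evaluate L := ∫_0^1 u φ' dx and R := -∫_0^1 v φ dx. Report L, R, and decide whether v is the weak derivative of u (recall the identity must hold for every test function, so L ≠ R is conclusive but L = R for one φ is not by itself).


LHS = -1/12, RHS = -1/4. No, v is not the weak derivative of u.

u(x) = x - 1, classical derivative u'(x) = 1.
φ(x) = x²(1−x), so φ'(x) = x*(2 - 3*x).
Note φ(0) = φ(1) = 0, so the boundary term u·φ vanishes.
LHS = ∫_0^1 u(x) φ'(x) dx = ∫_0^1 (-3*x^3 + 5*x^2 - 2*x) dx. Term by term:
  ∫_0^1 -3*x^3 dx = -3/4;  ∫_0^1 5*x^2 dx = 5/3;  ∫_0^1 -2*x dx = -1.
Sum: -3/4 + 5/3 − 1 = -1/12.
So LHS = -1/12.
∫_0^1 v(x) φ(x) dx = ∫_0^1 (-3*x^3 + 3*x^2) dx. Term by term:
  ∫_0^1 -3*x^3 dx = -3/4;  ∫_0^1 3*x^2 dx = 1.
Sum: -3/4 + 1 = 1/4.
So RHS = -∫_0^1 v(x) φ(x) dx = -1/4.
LHS − RHS = 1/6 ≠ 0, so the identity fails.
(For a valid weak derivative the identity must hold for EVERY test function, in particular this one. The failure shows v is NOT the weak derivative of u.)
Correct weak derivative would be u'(x) = 1.
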